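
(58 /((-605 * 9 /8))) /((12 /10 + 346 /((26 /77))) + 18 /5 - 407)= -3016 /22031559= -0.00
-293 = -293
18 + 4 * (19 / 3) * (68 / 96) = 647 / 18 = 35.94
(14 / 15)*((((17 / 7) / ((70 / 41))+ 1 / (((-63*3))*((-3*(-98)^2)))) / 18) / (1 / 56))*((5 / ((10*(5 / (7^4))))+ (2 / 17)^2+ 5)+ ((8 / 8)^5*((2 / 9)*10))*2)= 251393655961577 / 243889592625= 1030.77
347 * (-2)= -694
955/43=22.21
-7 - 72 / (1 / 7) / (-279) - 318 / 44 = -8471 / 682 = -12.42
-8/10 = -4/5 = -0.80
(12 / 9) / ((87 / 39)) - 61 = -5255 / 87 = -60.40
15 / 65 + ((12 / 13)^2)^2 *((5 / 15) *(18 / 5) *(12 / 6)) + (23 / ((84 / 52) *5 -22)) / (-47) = 2439860704 / 1214842135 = 2.01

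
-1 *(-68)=68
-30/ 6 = -5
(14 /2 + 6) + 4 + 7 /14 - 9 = 17 /2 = 8.50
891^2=793881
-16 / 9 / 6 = -8 / 27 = -0.30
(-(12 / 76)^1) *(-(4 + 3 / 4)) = 3 / 4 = 0.75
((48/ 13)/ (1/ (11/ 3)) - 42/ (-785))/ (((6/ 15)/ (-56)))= -3883768/ 2041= -1902.88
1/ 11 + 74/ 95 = 909/ 1045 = 0.87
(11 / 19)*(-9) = -99 / 19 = -5.21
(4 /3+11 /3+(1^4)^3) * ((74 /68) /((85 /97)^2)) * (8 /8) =1044399 /122825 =8.50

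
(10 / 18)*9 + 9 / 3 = 8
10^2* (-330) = -33000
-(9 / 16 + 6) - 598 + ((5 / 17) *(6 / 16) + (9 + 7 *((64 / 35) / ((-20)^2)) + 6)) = -20040287 / 34000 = -589.42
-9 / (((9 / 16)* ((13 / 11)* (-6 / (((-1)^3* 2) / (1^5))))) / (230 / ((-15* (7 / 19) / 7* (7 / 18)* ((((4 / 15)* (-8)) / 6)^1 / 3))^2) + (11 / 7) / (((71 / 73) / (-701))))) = -211341720623 / 271362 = -778818.41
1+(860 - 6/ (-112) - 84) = 43515/ 56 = 777.05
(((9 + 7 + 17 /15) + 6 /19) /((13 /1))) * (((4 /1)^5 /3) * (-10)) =-10184704 /2223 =-4581.51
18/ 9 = 2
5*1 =5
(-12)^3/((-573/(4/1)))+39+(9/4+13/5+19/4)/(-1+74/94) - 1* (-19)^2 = -1695398/4775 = -355.06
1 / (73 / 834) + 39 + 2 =3827 / 73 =52.42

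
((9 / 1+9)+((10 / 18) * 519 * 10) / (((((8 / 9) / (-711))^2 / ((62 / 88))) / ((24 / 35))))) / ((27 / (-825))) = -3049997824975 / 112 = -27232123437.28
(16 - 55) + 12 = -27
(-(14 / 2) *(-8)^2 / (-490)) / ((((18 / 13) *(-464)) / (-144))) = 208 / 1015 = 0.20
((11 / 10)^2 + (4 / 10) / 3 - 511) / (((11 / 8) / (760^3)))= -5369449077760 / 33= -162710578113.94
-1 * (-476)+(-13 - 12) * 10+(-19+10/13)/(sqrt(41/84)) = 226 - 474 * sqrt(861)/533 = 199.91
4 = 4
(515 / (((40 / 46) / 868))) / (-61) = -514073 / 61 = -8427.43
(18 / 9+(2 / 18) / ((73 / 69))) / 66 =461 / 14454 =0.03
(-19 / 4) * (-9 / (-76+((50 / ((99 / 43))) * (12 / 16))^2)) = 186219 / 824569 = 0.23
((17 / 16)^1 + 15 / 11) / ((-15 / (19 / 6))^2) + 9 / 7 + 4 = 53826229 / 9979200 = 5.39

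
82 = 82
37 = 37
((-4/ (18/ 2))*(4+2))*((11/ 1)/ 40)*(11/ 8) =-121/ 120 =-1.01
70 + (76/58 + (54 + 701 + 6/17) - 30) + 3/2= 786989/986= 798.16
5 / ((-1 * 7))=-5 / 7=-0.71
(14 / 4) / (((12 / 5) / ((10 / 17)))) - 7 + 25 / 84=-1391 / 238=-5.84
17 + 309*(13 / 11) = 4204 / 11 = 382.18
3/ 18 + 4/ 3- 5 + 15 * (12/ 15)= 17/ 2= 8.50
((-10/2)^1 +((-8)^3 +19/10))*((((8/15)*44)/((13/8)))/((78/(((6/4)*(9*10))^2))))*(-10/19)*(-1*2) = -5874612480/3211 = -1829527.40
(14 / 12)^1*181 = 1267 / 6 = 211.17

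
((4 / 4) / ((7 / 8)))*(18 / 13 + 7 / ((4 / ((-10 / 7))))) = -116 / 91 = -1.27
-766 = -766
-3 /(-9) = 1 /3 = 0.33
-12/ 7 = -1.71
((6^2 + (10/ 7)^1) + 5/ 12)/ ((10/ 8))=3179/ 105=30.28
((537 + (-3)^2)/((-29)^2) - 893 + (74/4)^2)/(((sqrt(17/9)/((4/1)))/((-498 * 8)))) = 22117642128 * sqrt(17)/14297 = 6378497.22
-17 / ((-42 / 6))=17 / 7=2.43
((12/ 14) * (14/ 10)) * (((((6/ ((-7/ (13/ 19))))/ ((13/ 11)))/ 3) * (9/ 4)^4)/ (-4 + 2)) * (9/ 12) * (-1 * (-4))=649539/ 85120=7.63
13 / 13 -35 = -34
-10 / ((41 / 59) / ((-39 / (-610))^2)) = -89739 / 1525610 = -0.06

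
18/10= 9/5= 1.80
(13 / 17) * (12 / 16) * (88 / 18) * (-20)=-2860 / 51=-56.08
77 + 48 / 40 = 391 / 5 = 78.20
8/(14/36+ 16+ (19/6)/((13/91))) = 72/347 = 0.21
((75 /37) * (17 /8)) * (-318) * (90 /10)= -1824525 /148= -12327.87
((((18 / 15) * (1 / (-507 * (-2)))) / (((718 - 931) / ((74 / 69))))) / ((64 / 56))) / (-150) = 259 / 7451379000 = 0.00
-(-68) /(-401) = -68 /401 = -0.17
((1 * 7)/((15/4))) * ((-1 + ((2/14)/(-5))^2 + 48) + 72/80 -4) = 81.95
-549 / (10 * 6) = -183 / 20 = -9.15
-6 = -6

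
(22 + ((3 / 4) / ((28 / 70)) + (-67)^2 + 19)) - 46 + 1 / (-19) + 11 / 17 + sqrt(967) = sqrt(967) + 11593037 / 2584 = 4517.57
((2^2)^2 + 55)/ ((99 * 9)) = 71/ 891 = 0.08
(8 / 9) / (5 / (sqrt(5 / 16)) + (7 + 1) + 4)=1 / 6 - sqrt(5) / 18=0.04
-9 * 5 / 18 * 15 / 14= -75 / 28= -2.68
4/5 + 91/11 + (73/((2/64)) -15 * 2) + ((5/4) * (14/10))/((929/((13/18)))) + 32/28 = 59646940819/25751880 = 2316.22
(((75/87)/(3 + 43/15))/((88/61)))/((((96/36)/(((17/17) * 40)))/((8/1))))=343125/28072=12.22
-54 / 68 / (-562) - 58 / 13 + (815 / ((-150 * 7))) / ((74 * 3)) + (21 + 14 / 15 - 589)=-827332562963 / 1447574310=-571.53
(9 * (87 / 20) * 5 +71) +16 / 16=1071 / 4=267.75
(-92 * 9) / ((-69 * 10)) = 6 / 5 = 1.20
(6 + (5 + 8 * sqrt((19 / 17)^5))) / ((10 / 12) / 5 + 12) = 17328 * sqrt(323) / 358649 + 66 / 73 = 1.77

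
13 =13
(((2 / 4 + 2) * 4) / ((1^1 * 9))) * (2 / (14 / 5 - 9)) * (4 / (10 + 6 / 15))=-500 / 3627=-0.14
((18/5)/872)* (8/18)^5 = 256/3575745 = 0.00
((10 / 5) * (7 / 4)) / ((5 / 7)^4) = 16807 / 1250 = 13.45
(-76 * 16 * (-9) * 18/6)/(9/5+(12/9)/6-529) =-738720/11857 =-62.30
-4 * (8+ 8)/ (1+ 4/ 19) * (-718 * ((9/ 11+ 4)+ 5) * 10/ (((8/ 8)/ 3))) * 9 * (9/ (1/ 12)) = 2749598576640/ 253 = 10867978563.79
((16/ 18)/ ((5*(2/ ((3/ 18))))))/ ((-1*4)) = -1/ 270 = -0.00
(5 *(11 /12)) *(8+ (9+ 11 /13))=3190 /39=81.79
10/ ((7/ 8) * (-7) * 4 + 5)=-20/ 39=-0.51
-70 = -70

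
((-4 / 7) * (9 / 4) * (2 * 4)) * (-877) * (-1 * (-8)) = 505152 / 7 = 72164.57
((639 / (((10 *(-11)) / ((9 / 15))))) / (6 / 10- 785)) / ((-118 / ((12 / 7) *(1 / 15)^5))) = -71 / 835202156250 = -0.00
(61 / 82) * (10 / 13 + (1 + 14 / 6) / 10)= 2623 / 3198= 0.82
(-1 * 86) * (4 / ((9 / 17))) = -5848 / 9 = -649.78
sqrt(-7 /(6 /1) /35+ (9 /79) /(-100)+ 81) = 9.00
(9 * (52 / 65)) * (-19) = -684 / 5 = -136.80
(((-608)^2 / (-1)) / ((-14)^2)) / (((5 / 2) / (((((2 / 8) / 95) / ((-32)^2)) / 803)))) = -0.00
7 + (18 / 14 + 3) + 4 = 107 / 7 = 15.29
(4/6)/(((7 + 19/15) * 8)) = 5/496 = 0.01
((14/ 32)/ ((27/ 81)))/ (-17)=-21/ 272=-0.08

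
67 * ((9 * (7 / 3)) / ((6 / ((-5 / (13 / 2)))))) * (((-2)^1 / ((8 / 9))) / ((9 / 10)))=11725 / 26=450.96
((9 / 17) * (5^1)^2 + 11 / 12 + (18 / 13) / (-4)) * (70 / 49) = 183065 / 9282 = 19.72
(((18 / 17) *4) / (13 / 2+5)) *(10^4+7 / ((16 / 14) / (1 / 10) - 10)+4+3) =313416 / 85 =3687.25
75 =75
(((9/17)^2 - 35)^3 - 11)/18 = -2325.79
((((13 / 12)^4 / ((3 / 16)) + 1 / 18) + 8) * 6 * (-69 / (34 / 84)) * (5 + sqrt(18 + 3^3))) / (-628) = 48204205 / 384336 + 9640841 * sqrt(5) / 128112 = 293.69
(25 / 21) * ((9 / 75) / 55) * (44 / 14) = 2 / 245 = 0.01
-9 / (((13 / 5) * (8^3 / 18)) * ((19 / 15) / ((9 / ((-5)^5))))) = 2187 / 7904000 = 0.00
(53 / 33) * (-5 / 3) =-265 / 99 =-2.68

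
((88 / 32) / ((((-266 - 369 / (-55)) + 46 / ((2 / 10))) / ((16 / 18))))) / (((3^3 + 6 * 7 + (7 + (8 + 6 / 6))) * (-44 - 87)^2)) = -242 / 4229894763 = -0.00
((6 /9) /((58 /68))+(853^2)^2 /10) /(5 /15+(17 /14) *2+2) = 322413647845289 /29000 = 11117711994.67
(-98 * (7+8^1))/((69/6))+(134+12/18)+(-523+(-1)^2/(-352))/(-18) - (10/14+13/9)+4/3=11925227/340032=35.07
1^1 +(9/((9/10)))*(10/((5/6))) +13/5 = 618/5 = 123.60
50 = 50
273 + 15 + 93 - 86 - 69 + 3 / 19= 4297 / 19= 226.16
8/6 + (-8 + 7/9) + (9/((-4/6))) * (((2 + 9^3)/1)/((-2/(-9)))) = -1598909/36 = -44414.14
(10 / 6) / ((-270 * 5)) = -1 / 810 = -0.00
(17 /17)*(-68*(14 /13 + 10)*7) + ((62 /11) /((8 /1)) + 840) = -2535053 /572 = -4431.91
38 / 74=19 / 37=0.51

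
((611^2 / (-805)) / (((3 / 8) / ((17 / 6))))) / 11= -25385828 / 79695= -318.54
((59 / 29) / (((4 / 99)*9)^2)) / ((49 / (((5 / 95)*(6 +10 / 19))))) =221309 / 2051924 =0.11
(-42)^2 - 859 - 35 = 870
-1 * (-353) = 353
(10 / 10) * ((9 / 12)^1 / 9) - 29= -347 / 12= -28.92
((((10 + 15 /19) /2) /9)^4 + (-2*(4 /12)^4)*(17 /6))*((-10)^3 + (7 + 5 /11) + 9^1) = -8752822011619 /150486350256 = -58.16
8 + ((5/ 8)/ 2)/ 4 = 517/ 64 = 8.08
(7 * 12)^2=7056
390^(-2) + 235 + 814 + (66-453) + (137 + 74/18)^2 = 28164221809/1368900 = 20574.35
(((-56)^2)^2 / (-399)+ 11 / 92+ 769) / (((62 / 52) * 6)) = -1627861469 / 487692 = -3337.89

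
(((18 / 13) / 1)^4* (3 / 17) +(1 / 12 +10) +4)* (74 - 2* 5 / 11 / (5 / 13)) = 16909473133 / 16022721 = 1055.34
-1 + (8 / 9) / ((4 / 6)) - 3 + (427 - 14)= 1231 / 3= 410.33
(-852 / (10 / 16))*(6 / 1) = -8179.20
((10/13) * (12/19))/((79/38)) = 240/1027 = 0.23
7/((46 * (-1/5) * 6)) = -35/276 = -0.13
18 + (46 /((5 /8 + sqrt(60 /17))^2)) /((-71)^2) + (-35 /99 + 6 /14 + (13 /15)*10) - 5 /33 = 216691583423807 /8148193684785 - 1601536*sqrt(255) /11757855245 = 26.59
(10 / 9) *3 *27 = 90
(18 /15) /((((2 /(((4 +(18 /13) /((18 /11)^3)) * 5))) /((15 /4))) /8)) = 90895 /234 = 388.44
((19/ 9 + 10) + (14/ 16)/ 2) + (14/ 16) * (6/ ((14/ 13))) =2509/ 144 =17.42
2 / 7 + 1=1.29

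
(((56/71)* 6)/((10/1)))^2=28224/126025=0.22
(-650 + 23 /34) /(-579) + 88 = 584815 /6562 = 89.12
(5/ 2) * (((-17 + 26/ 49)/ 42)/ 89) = -1345/ 122108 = -0.01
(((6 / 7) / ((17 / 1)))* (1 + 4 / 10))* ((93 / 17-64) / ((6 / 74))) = -14726 / 289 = -50.96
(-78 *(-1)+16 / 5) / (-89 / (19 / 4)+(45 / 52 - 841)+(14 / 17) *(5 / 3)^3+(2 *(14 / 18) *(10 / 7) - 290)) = -184117752 / 2591336275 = -0.07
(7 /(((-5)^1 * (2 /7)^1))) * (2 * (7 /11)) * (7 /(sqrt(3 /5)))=-2401 * sqrt(15) /165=-56.36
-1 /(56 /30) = -15 /28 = -0.54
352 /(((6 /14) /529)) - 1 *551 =1301803 /3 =433934.33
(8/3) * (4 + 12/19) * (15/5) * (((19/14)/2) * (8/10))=704/35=20.11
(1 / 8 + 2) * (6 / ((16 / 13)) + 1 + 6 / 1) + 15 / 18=5005 / 192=26.07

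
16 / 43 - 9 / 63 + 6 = 1875 / 301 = 6.23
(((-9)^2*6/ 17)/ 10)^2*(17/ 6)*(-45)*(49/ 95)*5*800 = -694416240/ 323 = -2149895.48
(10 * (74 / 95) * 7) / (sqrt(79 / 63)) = 3108 * sqrt(553) / 1501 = 48.69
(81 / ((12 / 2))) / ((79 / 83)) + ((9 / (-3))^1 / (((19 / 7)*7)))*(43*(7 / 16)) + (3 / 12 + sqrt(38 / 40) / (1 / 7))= 7*sqrt(95) / 10 + 275299 / 24016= 18.29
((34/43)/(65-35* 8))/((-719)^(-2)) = -17576674/9245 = -1901.21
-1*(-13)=13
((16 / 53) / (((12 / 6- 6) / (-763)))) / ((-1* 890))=-1526 / 23585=-0.06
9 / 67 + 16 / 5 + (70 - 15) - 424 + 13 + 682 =329.33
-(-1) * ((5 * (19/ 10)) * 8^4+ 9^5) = 97961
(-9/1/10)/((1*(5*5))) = -9/250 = -0.04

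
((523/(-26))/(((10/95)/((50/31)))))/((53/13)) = -248425/3286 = -75.60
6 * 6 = 36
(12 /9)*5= 20 /3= 6.67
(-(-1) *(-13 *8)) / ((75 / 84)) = -2912 / 25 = -116.48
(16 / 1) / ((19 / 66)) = 1056 / 19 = 55.58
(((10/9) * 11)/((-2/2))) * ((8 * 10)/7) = -8800/63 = -139.68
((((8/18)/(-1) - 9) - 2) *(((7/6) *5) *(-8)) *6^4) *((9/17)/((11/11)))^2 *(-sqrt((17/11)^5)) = -56064960 *sqrt(187)/1331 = -576015.63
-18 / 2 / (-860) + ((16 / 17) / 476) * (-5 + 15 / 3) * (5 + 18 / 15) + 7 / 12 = 0.59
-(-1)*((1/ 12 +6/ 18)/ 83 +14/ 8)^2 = 190969/ 62001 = 3.08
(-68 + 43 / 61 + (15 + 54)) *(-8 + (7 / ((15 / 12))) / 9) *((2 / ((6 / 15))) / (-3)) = 34528 / 1647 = 20.96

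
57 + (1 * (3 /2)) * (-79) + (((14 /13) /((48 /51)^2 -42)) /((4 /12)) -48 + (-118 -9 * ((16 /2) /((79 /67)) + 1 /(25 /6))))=-88715028731 /305070350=-290.80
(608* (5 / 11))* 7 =21280 / 11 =1934.55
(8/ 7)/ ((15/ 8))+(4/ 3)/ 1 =68/ 35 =1.94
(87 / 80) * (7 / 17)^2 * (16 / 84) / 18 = 203 / 104040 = 0.00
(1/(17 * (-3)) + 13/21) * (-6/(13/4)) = -1712/1547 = -1.11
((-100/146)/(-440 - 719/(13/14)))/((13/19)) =475/576189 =0.00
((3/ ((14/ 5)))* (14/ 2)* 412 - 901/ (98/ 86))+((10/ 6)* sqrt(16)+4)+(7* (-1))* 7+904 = 465254/ 147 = 3164.99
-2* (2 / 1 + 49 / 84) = -31 / 6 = -5.17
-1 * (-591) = 591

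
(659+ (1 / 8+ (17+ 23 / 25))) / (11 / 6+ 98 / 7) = 42.76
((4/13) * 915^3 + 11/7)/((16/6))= 64349113929/728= 88391640.01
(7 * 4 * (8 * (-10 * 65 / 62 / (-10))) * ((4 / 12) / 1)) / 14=520 / 93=5.59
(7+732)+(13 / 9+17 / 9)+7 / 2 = 4475 / 6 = 745.83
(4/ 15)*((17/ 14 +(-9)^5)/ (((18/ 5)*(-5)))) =874.78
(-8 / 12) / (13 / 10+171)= -20 / 5169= -0.00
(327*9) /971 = 2943 /971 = 3.03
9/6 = 3/2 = 1.50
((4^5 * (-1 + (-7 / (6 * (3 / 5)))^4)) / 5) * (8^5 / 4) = 731722022912 / 32805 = 22305198.08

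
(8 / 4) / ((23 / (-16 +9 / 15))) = -154 / 115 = -1.34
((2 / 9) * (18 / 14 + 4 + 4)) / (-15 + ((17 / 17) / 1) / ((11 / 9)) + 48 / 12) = -715 / 3528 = -0.20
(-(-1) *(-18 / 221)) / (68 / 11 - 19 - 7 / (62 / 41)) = 12276 / 2629679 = 0.00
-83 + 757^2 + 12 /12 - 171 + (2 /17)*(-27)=572792.82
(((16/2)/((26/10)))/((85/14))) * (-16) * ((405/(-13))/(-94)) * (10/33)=-1209600/1485341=-0.81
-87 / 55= -1.58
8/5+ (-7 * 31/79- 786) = -310923/395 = -787.15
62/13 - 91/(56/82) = -6681/52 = -128.48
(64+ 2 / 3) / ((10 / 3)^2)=291 / 50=5.82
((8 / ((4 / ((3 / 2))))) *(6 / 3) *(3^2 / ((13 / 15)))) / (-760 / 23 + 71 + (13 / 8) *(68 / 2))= 14904 / 22295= 0.67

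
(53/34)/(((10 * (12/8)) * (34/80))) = 212/867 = 0.24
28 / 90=14 / 45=0.31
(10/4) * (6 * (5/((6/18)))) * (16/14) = 1800/7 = 257.14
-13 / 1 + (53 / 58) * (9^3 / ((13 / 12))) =226921 / 377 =601.91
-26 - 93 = -119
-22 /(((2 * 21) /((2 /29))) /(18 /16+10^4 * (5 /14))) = -2200693 /17052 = -129.06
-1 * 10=-10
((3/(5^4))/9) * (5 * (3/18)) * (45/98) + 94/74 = 230337/181300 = 1.27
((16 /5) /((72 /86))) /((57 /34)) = 5848 /2565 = 2.28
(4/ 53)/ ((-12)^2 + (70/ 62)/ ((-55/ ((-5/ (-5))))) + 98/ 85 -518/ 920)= 0.00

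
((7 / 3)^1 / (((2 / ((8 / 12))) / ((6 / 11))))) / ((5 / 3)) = 14 / 55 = 0.25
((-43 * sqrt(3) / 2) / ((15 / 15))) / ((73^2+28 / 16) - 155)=-0.01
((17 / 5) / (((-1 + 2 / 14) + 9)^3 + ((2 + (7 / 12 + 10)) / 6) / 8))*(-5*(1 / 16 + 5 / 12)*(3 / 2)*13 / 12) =-5230407 / 213445922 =-0.02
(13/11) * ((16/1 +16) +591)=8099/11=736.27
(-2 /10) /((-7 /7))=1 /5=0.20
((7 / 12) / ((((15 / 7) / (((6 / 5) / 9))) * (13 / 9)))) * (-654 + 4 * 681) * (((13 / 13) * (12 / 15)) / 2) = 6762 / 325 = 20.81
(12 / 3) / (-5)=-4 / 5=-0.80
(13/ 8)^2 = 169/ 64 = 2.64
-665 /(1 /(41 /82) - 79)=95 /11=8.64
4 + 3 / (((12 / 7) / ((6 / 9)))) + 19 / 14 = 137 / 21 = 6.52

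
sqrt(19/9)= 1.45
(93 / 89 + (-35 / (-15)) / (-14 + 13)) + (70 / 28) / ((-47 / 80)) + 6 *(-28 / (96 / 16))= -420940 / 12549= -33.54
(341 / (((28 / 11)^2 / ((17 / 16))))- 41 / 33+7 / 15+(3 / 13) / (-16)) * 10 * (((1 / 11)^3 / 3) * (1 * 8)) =1.10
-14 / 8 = -7 / 4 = -1.75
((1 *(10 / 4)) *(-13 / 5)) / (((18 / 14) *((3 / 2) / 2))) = -182 / 27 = -6.74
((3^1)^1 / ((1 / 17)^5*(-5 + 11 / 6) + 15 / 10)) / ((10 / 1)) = 12778713 / 63893470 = 0.20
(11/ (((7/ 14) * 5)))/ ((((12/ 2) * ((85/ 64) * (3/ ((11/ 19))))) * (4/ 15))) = 1936/ 4845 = 0.40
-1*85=-85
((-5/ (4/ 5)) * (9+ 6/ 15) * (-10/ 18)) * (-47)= -55225/ 36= -1534.03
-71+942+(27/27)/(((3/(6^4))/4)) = 2599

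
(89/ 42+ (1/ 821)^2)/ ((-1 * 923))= -59989691/ 26129873406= -0.00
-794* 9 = -7146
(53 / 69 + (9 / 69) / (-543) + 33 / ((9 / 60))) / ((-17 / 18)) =-16543020 / 70771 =-233.75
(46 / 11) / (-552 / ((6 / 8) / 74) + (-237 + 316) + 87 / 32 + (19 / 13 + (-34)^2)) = -832 / 10589425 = -0.00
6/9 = 2/3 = 0.67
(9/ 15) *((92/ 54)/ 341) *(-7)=-322/ 15345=-0.02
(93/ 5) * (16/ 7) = 1488/ 35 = 42.51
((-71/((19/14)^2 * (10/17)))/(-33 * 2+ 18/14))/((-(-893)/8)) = 6624016/730174845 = 0.01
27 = 27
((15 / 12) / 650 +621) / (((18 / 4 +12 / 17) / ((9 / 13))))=16468971 / 199420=82.58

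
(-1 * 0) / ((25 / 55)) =0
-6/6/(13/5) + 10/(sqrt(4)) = 4.62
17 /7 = 2.43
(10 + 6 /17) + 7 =295 /17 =17.35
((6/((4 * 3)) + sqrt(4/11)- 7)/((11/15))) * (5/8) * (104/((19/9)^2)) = -1026675/7942 + 157950 * sqrt(11)/43681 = -117.28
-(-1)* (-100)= -100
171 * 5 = 855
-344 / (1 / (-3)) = 1032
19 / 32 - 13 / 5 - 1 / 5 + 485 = 77247 / 160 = 482.79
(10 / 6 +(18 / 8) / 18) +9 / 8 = 2.92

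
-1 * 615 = -615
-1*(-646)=646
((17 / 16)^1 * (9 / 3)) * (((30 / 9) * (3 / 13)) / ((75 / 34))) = 289 / 260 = 1.11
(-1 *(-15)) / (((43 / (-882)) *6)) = -2205 / 43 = -51.28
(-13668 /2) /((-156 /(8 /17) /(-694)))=-185992 /13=-14307.08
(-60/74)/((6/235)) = -1175/37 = -31.76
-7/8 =-0.88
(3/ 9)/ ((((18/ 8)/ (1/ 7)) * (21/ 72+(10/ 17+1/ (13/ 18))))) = 7072/ 756693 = 0.01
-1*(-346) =346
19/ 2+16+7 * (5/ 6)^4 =37423/ 1296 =28.88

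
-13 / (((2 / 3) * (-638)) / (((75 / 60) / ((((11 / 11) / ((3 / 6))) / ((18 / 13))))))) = 135 / 5104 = 0.03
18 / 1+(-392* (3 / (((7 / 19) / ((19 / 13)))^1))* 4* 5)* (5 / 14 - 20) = 1832787.23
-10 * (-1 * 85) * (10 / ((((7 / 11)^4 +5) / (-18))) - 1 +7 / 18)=-3419019175 / 113409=-30147.69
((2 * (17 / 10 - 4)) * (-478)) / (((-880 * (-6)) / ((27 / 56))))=0.20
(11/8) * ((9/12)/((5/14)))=2.89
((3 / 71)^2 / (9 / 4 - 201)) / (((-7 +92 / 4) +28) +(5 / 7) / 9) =-756 / 3709697105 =-0.00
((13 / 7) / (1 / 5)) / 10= 0.93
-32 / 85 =-0.38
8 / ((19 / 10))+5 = 175 / 19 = 9.21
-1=-1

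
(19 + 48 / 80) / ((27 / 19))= 1862 / 135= 13.79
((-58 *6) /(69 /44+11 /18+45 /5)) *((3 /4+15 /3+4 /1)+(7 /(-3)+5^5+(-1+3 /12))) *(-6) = 2589412320 /4427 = 584913.56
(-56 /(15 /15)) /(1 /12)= -672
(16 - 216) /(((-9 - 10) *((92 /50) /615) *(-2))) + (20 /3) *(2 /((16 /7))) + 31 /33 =-16847387 /9614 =-1752.38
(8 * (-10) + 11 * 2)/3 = -58/3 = -19.33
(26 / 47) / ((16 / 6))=39 / 188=0.21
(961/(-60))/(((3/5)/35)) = -33635/36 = -934.31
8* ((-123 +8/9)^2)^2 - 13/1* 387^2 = 11657491797491/6561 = 1776785824.95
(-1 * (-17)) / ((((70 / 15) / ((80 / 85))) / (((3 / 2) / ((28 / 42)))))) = 54 / 7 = 7.71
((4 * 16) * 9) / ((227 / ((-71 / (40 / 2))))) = -10224 / 1135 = -9.01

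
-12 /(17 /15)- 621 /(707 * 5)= -646857 /60095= -10.76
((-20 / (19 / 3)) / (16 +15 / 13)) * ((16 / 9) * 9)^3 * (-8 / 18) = 4259840 / 12711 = 335.13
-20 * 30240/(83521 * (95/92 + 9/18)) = -18547200/3925487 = -4.72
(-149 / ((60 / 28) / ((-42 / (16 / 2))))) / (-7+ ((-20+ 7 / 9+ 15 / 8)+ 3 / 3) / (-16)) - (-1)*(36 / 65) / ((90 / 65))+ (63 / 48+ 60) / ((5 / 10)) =17069423 / 275480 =61.96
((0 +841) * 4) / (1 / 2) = 6728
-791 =-791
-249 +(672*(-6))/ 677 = -254.96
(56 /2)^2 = 784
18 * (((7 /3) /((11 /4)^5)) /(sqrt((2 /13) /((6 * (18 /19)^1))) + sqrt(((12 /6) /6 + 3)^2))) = 100638720 /1253137831-129024 * sqrt(1482) /1253137831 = 0.08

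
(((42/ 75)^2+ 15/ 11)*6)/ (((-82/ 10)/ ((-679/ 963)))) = 15659098/ 18096375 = 0.87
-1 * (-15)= 15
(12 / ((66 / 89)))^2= 31684 / 121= 261.85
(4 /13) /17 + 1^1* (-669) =-147845 /221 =-668.98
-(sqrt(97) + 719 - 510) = -209 - sqrt(97) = -218.85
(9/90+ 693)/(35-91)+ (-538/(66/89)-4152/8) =-23226803/18480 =-1256.86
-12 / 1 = -12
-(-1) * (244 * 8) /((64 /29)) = 1769 /2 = 884.50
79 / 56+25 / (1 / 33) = 826.41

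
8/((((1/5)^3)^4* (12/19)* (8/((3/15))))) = 927734375/12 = 77311197.92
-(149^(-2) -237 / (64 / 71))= 262.92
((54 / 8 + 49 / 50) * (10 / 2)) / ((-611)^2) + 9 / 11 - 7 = -507708057 / 82130620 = -6.18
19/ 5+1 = 24/ 5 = 4.80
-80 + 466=386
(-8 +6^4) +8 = 1296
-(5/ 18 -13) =229/ 18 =12.72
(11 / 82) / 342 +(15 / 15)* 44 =1233947 / 28044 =44.00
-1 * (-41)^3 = 68921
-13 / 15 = -0.87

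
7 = 7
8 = 8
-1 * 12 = -12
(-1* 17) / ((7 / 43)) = -731 / 7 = -104.43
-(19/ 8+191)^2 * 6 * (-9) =64616643/ 32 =2019270.09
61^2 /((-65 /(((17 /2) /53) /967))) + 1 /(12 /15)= 16530061 /13325260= 1.24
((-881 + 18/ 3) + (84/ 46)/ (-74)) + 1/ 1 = -743795/ 851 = -874.02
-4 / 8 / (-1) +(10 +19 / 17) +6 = 599 / 34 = 17.62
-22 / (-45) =22 / 45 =0.49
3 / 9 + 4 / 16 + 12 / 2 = 79 / 12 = 6.58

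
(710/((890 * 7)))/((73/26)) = 1846/45479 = 0.04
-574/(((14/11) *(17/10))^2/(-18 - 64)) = 20340100/2023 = 10054.42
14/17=0.82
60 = 60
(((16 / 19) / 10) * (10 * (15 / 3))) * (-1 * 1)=-80 / 19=-4.21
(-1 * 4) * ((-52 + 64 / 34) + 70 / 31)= 100888 / 527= 191.44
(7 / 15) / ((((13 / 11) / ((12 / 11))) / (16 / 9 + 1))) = 140 / 117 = 1.20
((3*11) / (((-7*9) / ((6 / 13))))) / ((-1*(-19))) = -22 / 1729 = -0.01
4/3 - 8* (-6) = 148/3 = 49.33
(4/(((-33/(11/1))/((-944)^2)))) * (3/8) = -445568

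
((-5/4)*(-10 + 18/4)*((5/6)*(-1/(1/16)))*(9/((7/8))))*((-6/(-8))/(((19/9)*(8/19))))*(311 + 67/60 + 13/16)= -15932565/64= -248946.33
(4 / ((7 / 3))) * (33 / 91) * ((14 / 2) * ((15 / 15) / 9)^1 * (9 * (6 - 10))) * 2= -3168 / 91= -34.81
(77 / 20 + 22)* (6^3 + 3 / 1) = 113223 / 20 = 5661.15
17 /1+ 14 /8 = 75 /4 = 18.75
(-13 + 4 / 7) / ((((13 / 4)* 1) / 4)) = -15.30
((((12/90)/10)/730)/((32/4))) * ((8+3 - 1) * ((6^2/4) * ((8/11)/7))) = 3/140525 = 0.00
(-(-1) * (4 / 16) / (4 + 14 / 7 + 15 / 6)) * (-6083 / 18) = -6083 / 612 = -9.94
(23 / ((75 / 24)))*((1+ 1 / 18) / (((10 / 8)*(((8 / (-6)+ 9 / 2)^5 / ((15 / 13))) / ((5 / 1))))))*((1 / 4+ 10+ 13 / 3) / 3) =927360 / 1694173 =0.55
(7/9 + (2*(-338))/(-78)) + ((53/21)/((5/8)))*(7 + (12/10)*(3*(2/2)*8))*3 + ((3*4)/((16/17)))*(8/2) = 778264/1575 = 494.14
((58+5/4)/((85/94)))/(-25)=-11139/4250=-2.62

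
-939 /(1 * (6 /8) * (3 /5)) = -6260 /3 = -2086.67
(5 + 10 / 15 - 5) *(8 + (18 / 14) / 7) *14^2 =3208 / 3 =1069.33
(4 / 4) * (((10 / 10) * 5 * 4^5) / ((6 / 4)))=10240 / 3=3413.33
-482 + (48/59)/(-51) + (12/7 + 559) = 552541/7021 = 78.70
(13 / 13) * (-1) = -1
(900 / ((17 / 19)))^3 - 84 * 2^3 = 5000207698464 / 4913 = 1017750396.59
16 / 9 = 1.78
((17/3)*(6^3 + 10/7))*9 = 77622/7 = 11088.86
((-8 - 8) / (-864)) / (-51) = -1 / 2754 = -0.00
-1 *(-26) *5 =130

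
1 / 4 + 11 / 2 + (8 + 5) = 75 / 4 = 18.75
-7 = -7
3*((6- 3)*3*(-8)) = -216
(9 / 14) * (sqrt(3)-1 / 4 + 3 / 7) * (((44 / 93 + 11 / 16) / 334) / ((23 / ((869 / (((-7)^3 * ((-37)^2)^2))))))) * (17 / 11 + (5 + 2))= -19237053 * sqrt(3) / 17145692699482592-96185265 / 480079395585512576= -0.00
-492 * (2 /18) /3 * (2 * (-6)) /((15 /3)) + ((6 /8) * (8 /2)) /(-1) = 611 /15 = 40.73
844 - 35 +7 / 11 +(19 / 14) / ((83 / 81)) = 10365701 / 12782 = 810.96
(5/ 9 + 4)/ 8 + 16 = 1193/ 72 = 16.57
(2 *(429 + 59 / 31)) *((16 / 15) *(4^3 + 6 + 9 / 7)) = 213300544 / 3255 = 65530.12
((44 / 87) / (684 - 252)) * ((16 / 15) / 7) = 44 / 246645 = 0.00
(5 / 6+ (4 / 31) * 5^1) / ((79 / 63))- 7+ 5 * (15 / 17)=-117337 / 83266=-1.41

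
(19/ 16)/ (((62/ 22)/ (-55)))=-23.18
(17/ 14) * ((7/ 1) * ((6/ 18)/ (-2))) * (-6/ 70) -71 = -9923/ 140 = -70.88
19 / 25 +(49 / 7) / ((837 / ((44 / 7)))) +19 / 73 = 1638794 / 1527525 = 1.07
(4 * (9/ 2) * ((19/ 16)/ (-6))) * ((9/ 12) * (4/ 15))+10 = 743/ 80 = 9.29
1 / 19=0.05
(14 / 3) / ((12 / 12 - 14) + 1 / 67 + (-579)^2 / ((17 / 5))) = 15946 / 336872835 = 0.00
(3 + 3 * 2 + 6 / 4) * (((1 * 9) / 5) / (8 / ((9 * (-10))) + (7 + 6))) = 243 / 166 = 1.46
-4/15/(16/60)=-1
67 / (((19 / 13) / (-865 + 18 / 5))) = -3751397 / 95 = -39488.39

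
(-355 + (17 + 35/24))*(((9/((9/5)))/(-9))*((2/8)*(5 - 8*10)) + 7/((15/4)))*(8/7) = -5952749/1260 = -4724.40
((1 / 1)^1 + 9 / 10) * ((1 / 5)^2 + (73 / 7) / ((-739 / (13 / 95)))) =46771 / 646625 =0.07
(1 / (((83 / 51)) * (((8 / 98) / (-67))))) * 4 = -167433 / 83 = -2017.27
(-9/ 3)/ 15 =-1/ 5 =-0.20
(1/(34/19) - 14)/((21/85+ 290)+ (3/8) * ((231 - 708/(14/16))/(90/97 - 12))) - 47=-24837575821/527971723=-47.04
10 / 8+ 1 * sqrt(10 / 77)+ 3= sqrt(770) / 77+ 17 / 4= 4.61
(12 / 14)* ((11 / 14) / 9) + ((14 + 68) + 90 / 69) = 83.38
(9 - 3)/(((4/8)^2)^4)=1536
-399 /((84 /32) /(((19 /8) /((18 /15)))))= -1805 /6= -300.83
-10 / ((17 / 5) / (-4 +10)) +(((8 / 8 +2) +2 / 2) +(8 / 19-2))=-4918 / 323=-15.23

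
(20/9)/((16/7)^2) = 245/576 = 0.43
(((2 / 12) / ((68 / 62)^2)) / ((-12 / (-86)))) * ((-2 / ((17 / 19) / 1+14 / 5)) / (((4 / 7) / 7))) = -192358565 / 29214432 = -6.58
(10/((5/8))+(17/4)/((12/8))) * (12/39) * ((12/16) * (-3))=-339/26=-13.04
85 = 85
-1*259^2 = -67081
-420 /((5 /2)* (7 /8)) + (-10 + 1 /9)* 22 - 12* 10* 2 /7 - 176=-39050 /63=-619.84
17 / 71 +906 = 906.24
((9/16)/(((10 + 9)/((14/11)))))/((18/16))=7/209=0.03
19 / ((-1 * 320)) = -19 / 320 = -0.06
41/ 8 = 5.12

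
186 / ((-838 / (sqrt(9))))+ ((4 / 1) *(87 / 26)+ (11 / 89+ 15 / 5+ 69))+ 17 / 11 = 460672675 / 5332613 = 86.39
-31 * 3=-93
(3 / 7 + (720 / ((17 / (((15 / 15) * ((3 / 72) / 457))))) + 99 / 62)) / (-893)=-6841971 / 3010969178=-0.00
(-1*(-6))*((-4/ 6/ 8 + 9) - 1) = 95/ 2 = 47.50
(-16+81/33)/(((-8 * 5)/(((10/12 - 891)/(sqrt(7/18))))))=-113687 * sqrt(14)/880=-483.38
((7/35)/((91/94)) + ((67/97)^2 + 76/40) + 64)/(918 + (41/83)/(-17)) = 804414208433/11090236532830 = 0.07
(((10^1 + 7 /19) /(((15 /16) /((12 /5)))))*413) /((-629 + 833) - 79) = 5207104 /59375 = 87.70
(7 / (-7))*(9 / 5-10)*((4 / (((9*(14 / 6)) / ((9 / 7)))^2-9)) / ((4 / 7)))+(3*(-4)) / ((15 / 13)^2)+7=-12463 / 6960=-1.79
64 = 64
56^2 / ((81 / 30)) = 31360 / 27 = 1161.48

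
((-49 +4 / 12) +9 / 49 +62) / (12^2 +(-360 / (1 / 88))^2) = 1987 / 147532513968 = 0.00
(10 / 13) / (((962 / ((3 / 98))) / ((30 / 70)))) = 45 / 4289558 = 0.00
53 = 53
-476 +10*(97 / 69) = -31874 / 69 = -461.94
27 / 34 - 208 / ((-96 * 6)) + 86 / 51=1739 / 612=2.84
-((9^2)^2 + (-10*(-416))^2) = -17312161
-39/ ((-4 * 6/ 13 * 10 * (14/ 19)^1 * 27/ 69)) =73853/ 10080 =7.33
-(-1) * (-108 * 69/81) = -92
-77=-77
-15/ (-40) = 0.38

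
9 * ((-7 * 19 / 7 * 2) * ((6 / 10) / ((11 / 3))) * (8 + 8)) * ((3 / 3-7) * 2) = 590976 / 55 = 10745.02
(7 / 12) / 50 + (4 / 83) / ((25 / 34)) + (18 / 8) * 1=23179 / 9960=2.33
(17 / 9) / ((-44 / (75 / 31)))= -0.10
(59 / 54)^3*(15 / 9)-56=-25427057 / 472392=-53.83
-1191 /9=-397 /3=-132.33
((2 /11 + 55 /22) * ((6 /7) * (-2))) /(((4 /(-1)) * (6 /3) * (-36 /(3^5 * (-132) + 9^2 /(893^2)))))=71864736597 /140351024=512.04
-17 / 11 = -1.55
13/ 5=2.60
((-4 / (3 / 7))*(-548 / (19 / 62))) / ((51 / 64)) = 60884992 / 2907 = 20944.27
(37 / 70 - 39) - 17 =-3883 / 70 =-55.47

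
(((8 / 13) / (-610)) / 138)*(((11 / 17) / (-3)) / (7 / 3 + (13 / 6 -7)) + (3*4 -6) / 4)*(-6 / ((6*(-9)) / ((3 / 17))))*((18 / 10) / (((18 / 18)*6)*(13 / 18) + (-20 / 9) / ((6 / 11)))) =-7281 / 4612187125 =-0.00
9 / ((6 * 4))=3 / 8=0.38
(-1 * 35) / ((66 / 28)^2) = -6860 / 1089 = -6.30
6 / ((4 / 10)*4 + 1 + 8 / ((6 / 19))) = 90 / 419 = 0.21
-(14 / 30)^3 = -0.10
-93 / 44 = -2.11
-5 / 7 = -0.71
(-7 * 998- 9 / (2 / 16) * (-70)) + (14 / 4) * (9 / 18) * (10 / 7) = -3887 / 2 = -1943.50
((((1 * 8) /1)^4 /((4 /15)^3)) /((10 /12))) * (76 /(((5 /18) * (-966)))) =-11819520 /161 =-73413.17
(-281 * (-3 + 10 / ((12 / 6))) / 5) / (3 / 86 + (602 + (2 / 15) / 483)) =-70033068 / 375110047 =-0.19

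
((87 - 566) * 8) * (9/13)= -34488/13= -2652.92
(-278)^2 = 77284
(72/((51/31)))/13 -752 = -165448/221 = -748.63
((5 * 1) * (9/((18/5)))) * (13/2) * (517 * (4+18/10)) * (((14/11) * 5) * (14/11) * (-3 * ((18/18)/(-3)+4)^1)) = -21705775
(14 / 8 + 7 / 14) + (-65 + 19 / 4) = -58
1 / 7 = 0.14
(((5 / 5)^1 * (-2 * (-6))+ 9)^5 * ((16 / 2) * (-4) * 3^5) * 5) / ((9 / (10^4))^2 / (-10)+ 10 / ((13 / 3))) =-688089336480000000000 / 9999999649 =-68808936063.19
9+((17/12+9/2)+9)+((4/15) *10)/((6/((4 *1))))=925/36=25.69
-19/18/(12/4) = -19/54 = -0.35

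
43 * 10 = 430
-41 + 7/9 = -362/9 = -40.22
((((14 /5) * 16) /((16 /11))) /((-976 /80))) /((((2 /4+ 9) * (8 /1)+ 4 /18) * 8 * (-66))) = 3 /47824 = 0.00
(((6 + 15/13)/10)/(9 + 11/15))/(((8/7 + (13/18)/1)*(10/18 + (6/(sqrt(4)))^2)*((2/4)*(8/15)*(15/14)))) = 1107351/76717160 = 0.01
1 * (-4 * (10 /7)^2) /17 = -400 /833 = -0.48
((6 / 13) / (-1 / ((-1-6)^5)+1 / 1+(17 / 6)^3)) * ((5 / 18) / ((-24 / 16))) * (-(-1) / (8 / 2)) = -1008420 / 1120643147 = -0.00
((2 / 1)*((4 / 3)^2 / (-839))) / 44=-8 / 83061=-0.00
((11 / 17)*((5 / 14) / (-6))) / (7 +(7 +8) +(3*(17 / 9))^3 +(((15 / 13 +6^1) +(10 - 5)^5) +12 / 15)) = -32175 / 2787593564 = -0.00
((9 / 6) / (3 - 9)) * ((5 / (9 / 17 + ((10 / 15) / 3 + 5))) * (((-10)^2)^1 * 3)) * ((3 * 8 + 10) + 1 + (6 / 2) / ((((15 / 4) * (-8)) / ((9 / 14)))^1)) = -11224845 / 4928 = -2277.77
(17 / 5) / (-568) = -17 / 2840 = -0.01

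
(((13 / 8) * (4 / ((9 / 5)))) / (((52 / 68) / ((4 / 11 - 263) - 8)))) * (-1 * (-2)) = -2556.01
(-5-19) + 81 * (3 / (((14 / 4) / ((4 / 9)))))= 48 / 7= 6.86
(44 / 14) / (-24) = -11 / 84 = -0.13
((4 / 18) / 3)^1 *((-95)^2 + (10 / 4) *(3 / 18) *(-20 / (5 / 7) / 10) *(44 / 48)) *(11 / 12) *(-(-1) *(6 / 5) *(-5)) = -3676.42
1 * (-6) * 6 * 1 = -36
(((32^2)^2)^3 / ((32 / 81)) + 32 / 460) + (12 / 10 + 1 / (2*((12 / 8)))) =1006824732694948086313 / 345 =2918332558536081409.60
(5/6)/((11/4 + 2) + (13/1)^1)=10/213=0.05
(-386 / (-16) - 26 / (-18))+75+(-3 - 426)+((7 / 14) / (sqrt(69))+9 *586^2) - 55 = sqrt(69) / 138+222493001 / 72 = 3090180.63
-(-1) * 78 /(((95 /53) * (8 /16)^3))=348.13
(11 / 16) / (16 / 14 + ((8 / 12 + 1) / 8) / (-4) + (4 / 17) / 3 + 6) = 0.10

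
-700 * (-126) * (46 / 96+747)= 131855325 / 2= 65927662.50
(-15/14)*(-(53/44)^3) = 2233155/1192576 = 1.87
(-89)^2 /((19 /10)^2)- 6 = 789934 /361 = 2188.18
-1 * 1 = -1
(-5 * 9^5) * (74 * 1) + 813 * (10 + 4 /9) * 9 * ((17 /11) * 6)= -232534386 /11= -21139489.64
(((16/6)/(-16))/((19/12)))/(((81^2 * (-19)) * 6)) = 1/7105563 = 0.00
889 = 889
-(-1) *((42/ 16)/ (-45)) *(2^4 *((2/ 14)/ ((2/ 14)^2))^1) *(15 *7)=-686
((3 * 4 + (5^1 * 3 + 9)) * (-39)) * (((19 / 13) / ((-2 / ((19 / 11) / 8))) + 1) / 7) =-52029 / 308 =-168.93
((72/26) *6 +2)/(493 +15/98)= 23716/628277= 0.04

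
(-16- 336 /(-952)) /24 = -133 /204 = -0.65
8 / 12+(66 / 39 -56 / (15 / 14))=-3244 / 65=-49.91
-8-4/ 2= -10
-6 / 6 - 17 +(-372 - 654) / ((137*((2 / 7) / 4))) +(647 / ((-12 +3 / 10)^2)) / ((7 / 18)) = -161461210 / 1458639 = -110.69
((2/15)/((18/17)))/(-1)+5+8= 1738/135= 12.87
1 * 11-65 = -54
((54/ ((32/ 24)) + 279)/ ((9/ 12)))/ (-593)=-426/ 593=-0.72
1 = 1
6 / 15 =2 / 5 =0.40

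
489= 489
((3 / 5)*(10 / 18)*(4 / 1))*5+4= 32 / 3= 10.67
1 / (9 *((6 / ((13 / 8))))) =0.03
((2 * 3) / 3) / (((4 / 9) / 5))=45 / 2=22.50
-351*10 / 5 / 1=-702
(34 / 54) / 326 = 17 / 8802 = 0.00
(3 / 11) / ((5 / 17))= 51 / 55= 0.93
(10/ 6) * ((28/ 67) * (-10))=-1400/ 201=-6.97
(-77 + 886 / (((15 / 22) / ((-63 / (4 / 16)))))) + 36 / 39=-21290209 / 65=-327541.68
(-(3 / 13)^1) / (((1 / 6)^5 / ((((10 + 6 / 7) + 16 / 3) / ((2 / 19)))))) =-276005.27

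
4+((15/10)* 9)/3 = 17/2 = 8.50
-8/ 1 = -8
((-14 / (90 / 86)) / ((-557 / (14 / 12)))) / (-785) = -0.00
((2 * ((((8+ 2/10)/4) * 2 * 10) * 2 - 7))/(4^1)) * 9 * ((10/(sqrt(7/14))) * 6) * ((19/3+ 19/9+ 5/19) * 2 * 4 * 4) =107208000 * sqrt(2)/19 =7979737.24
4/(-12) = -1/3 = -0.33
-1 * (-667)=667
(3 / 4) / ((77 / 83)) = 249 / 308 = 0.81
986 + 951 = 1937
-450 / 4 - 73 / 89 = -20171 / 178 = -113.32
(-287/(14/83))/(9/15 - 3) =17015/24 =708.96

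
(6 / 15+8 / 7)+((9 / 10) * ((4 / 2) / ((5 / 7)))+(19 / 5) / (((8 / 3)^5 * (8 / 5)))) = 187192359 / 45875200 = 4.08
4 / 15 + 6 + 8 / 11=1154 / 165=6.99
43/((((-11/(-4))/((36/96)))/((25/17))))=3225/374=8.62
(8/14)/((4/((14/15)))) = 2/15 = 0.13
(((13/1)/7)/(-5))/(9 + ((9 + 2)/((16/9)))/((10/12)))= -104/4599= -0.02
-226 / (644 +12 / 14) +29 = 64662 / 2257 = 28.65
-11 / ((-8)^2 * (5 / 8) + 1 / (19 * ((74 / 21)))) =-15466 / 56261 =-0.27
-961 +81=-880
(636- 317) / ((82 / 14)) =2233 / 41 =54.46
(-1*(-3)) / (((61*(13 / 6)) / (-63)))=-1134 / 793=-1.43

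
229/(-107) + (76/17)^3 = 45845355/525691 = 87.21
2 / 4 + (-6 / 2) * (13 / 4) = -37 / 4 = -9.25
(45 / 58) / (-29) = -45 / 1682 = -0.03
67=67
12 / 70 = 6 / 35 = 0.17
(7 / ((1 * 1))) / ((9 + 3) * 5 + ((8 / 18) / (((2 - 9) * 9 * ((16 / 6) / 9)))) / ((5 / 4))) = 735 / 6298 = 0.12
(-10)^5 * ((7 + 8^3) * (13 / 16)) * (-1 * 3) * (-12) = -1518075000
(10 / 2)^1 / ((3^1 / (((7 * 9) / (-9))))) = -35 / 3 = -11.67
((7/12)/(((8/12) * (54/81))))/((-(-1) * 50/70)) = 147/80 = 1.84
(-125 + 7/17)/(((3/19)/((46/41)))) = -617044/697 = -885.29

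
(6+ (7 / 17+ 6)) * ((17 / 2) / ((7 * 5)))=211 / 70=3.01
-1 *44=-44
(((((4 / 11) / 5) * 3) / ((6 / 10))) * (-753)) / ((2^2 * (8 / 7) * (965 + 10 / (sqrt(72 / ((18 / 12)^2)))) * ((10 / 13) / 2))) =-13224939 / 81947525 + 68523 * sqrt(2) / 327790100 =-0.16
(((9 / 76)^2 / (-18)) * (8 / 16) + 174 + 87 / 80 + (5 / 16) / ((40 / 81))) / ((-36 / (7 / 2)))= -94729439 / 5544960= -17.08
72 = 72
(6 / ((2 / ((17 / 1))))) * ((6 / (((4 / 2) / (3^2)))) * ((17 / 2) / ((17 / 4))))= 2754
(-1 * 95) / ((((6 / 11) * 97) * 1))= -1045 / 582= -1.80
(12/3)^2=16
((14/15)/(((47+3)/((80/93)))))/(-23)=-112/160425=-0.00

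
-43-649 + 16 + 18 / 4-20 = -691.50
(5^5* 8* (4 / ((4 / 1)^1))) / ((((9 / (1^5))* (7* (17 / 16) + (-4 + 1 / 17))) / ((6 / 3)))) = 13600000 / 8559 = 1588.97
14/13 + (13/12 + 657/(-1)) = -654.84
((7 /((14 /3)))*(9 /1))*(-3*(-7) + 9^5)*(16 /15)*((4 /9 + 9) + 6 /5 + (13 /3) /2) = 54486168 /5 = 10897233.60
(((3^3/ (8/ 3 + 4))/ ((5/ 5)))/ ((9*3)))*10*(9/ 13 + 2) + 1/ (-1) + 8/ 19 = 1709/ 494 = 3.46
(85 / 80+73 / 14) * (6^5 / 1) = 341658 / 7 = 48808.29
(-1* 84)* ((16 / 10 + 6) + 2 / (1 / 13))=-14112 / 5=-2822.40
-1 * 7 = -7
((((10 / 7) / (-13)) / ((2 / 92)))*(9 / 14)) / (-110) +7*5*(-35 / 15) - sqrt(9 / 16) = -6927439 / 84084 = -82.39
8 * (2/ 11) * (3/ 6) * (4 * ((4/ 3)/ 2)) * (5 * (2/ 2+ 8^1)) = 960/ 11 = 87.27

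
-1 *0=0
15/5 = 3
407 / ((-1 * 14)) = -407 / 14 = -29.07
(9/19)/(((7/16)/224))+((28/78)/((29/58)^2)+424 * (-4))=-1075960/741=-1452.04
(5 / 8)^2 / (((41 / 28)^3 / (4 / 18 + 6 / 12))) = 111475 / 1240578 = 0.09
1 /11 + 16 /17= 193 /187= 1.03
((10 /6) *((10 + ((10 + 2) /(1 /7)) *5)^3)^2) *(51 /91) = 537315859165000000 /91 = 5904569880934065.93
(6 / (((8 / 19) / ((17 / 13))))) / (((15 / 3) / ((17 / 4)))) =16473 / 1040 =15.84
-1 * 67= -67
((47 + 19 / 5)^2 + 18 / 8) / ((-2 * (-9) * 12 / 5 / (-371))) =-95825219 / 4320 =-22181.76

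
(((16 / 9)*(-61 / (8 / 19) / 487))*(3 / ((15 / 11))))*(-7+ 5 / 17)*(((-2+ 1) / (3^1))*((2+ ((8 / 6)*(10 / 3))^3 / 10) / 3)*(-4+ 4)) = 0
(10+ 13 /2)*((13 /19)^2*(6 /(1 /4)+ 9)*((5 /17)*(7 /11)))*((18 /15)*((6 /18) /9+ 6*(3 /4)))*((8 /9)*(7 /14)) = 6376370 /55233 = 115.44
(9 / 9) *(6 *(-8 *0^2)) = 0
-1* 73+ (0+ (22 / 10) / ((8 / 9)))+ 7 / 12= -8393 / 120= -69.94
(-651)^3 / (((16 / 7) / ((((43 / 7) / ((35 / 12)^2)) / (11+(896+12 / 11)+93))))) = -23969034243 / 275300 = -87065.14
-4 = -4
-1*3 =-3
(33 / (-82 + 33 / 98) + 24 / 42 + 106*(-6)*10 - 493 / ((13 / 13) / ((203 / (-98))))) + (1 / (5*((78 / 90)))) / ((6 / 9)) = -3887719532 / 728273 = -5338.27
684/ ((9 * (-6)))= -38/ 3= -12.67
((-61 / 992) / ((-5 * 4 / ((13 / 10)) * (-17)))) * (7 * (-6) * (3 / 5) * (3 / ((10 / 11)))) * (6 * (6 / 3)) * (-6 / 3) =-4945941 / 10540000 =-0.47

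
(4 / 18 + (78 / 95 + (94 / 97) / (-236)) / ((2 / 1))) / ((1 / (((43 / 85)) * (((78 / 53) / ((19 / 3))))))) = 6900512333 / 93073435150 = 0.07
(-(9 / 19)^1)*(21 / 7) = -27 / 19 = -1.42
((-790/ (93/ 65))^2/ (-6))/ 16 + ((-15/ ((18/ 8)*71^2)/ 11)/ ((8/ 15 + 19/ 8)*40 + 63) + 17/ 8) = -4913170908887777/ 1548134916372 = -3173.61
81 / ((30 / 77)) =2079 / 10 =207.90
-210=-210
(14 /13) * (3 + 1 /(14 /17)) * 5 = 295 /13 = 22.69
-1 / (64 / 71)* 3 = -213 / 64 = -3.33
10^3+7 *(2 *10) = 1140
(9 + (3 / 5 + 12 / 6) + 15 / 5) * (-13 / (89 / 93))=-88257 / 445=-198.33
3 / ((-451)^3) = -3 / 91733851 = -0.00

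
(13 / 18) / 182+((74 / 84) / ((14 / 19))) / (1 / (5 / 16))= 10657 / 28224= 0.38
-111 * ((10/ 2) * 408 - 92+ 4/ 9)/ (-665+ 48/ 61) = 325.61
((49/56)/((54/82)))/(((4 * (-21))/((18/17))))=-0.02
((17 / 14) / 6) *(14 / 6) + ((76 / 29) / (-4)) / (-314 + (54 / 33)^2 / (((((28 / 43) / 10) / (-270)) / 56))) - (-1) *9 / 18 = 38199969337 / 39291354468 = 0.97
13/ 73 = 0.18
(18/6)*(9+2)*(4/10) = 66/5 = 13.20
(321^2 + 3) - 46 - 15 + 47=103030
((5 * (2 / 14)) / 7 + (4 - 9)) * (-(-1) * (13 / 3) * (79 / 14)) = -41080 / 343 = -119.77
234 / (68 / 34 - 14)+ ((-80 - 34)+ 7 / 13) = -3457 / 26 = -132.96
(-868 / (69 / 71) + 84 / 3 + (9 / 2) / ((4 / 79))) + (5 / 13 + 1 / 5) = -27832109 / 35880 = -775.70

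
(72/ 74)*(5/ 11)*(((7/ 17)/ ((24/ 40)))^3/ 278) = 428750/ 833829447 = 0.00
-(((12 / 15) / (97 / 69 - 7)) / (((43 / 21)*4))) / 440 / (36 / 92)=3703 / 36515600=0.00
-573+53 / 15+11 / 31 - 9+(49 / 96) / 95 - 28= -171358417 / 282720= -606.11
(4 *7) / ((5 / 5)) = 28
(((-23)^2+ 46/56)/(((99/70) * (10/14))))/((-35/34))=-16813/33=-509.48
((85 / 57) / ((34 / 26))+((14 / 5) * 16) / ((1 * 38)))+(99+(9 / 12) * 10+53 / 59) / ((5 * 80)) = 6962201 / 2690400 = 2.59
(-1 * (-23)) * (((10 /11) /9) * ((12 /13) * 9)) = 19.30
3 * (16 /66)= 8 /11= 0.73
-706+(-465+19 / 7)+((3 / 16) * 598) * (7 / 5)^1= -283167 / 280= -1011.31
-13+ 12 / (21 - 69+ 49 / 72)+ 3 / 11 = -486484 / 37477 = -12.98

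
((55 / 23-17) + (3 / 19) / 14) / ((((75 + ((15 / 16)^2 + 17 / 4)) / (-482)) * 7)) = 5509884672 / 439244869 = 12.54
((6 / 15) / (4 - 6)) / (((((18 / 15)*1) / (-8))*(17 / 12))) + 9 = 169 / 17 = 9.94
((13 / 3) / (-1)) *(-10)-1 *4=118 / 3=39.33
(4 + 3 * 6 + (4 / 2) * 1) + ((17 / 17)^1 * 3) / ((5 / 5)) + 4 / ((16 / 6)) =57 / 2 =28.50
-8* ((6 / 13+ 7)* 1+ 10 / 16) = -841 / 13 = -64.69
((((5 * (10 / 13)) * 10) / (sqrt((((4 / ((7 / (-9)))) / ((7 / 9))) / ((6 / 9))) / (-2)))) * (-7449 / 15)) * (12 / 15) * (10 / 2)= -534800 * sqrt(3) / 27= -34307.44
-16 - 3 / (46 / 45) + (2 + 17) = 3 / 46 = 0.07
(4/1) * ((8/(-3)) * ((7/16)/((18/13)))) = -91/27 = -3.37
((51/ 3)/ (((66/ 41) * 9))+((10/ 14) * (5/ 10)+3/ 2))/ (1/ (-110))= -63005/ 189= -333.36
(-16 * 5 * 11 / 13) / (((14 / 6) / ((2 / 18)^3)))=-880 / 22113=-0.04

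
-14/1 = -14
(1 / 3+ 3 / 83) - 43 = -10615 / 249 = -42.63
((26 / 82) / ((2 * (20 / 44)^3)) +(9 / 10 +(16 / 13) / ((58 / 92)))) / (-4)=-2193132 / 1932125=-1.14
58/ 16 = 29/ 8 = 3.62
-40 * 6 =-240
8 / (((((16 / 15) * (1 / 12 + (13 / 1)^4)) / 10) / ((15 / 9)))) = 1500 / 342733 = 0.00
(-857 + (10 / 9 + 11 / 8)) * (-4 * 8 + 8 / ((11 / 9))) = 2153375 / 99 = 21751.26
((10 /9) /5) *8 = 16 /9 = 1.78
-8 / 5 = -1.60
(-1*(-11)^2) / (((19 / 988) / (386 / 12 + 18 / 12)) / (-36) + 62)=-7625904 / 3907487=-1.95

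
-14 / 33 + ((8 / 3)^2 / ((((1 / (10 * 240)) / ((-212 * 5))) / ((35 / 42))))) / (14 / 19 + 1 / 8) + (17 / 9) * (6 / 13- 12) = -2949144226076 / 168597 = -17492269.89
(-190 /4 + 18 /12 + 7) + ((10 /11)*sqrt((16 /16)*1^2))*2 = -409 /11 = -37.18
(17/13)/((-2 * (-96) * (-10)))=-17/24960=-0.00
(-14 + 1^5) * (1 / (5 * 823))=-13 / 4115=-0.00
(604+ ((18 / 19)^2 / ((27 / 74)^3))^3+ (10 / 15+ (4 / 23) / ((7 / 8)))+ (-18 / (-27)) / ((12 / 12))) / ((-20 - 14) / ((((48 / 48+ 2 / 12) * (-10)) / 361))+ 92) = 6.04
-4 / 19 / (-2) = 2 / 19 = 0.11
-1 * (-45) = 45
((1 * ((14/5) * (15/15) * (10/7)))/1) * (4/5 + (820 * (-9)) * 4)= -590384/5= -118076.80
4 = 4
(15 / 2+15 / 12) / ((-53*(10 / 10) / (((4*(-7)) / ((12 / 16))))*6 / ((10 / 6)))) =2450 / 1431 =1.71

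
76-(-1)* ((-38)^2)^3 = 3010936460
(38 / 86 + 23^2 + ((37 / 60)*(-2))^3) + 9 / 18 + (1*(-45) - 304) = 179.07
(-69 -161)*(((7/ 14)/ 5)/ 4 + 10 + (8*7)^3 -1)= -161575023/ 4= -40393755.75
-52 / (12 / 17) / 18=-221 / 54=-4.09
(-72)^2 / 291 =1728 / 97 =17.81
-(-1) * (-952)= -952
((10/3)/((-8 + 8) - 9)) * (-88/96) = 55/162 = 0.34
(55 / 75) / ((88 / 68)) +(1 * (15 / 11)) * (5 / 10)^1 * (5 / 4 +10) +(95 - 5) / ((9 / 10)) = 142873 / 1320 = 108.24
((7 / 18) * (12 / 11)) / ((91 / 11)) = 2 / 39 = 0.05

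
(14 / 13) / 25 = 14 / 325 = 0.04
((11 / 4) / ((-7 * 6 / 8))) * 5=-55 / 21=-2.62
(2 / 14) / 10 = 1 / 70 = 0.01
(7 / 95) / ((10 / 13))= 91 / 950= 0.10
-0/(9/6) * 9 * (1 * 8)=0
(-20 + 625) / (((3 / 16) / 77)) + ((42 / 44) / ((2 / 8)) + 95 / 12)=10932463 / 44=248465.07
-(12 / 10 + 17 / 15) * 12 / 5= -28 / 5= -5.60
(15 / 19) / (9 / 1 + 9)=0.04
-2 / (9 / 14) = -28 / 9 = -3.11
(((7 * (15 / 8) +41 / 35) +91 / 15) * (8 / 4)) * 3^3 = 30789 / 28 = 1099.61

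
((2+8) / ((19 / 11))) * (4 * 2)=880 / 19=46.32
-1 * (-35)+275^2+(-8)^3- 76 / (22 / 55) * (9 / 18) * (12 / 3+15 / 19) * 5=72873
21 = 21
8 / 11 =0.73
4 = 4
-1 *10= -10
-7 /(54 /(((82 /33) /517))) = -287 /460647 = -0.00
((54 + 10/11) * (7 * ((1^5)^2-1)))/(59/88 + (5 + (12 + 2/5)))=0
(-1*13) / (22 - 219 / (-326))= -4238 / 7391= -0.57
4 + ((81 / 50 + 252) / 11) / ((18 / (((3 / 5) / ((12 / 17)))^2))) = 2167201 / 440000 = 4.93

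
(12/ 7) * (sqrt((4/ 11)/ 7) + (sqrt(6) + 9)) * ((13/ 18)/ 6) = 26 * sqrt(77)/ 4851 + 13 * sqrt(6)/ 63 + 13/ 7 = 2.41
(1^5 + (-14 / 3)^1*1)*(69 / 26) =-9.73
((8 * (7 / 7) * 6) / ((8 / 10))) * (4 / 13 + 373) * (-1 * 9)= -2620620 / 13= -201586.15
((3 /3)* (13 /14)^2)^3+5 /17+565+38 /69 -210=3148535350573 /8832145728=356.49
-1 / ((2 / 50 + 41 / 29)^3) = -381078125 / 1170905464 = -0.33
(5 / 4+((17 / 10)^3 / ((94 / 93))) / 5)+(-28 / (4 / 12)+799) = 717.22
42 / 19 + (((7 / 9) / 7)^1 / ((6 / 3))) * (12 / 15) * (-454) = -15362 / 855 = -17.97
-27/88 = -0.31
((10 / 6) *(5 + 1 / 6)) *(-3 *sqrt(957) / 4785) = -31 *sqrt(957) / 5742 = -0.17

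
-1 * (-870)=870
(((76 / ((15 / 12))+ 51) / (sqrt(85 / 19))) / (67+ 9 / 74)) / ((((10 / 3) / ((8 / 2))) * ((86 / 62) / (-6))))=-1073592 * sqrt(1615) / 10554875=-4.09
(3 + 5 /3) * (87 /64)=203 /32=6.34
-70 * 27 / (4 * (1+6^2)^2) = -0.35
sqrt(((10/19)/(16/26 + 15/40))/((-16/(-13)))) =13 * sqrt(9785)/1957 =0.66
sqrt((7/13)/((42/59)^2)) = 1.03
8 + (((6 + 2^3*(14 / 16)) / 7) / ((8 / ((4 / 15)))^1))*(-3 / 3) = 1667 / 210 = 7.94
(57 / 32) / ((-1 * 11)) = -57 / 352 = -0.16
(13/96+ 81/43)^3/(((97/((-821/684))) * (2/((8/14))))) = -475400867202875/16334842304987136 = -0.03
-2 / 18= -1 / 9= -0.11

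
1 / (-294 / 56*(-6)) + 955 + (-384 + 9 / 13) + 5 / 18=572.00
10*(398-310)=880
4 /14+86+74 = 1122 /7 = 160.29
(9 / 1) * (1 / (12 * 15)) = 0.05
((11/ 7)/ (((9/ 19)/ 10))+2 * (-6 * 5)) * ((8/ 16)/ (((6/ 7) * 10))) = -169/ 108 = -1.56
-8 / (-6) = 4 / 3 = 1.33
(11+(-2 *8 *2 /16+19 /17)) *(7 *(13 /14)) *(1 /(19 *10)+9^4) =696844369 /1615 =431482.58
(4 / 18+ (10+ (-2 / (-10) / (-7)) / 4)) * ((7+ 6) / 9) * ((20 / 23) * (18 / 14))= 167323 / 10143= 16.50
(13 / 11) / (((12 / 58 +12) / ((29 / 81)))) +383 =120814495 / 315414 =383.03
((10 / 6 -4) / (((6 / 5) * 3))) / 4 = -35 / 216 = -0.16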